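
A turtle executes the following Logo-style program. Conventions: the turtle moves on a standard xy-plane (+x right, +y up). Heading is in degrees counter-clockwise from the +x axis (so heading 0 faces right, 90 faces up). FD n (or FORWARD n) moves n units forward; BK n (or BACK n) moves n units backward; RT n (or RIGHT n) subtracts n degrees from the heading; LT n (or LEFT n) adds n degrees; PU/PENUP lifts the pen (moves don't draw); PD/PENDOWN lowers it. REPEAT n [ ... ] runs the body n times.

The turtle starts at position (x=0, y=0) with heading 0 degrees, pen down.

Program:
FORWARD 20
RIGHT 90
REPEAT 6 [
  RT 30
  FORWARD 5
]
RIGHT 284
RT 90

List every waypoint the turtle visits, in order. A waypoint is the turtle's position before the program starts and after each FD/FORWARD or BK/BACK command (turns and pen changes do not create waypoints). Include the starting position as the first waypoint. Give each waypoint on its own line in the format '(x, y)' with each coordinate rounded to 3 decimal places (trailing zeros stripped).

Executing turtle program step by step:
Start: pos=(0,0), heading=0, pen down
FD 20: (0,0) -> (20,0) [heading=0, draw]
RT 90: heading 0 -> 270
REPEAT 6 [
  -- iteration 1/6 --
  RT 30: heading 270 -> 240
  FD 5: (20,0) -> (17.5,-4.33) [heading=240, draw]
  -- iteration 2/6 --
  RT 30: heading 240 -> 210
  FD 5: (17.5,-4.33) -> (13.17,-6.83) [heading=210, draw]
  -- iteration 3/6 --
  RT 30: heading 210 -> 180
  FD 5: (13.17,-6.83) -> (8.17,-6.83) [heading=180, draw]
  -- iteration 4/6 --
  RT 30: heading 180 -> 150
  FD 5: (8.17,-6.83) -> (3.84,-4.33) [heading=150, draw]
  -- iteration 5/6 --
  RT 30: heading 150 -> 120
  FD 5: (3.84,-4.33) -> (1.34,0) [heading=120, draw]
  -- iteration 6/6 --
  RT 30: heading 120 -> 90
  FD 5: (1.34,0) -> (1.34,5) [heading=90, draw]
]
RT 284: heading 90 -> 166
RT 90: heading 166 -> 76
Final: pos=(1.34,5), heading=76, 7 segment(s) drawn
Waypoints (8 total):
(0, 0)
(20, 0)
(17.5, -4.33)
(13.17, -6.83)
(8.17, -6.83)
(3.84, -4.33)
(1.34, 0)
(1.34, 5)

Answer: (0, 0)
(20, 0)
(17.5, -4.33)
(13.17, -6.83)
(8.17, -6.83)
(3.84, -4.33)
(1.34, 0)
(1.34, 5)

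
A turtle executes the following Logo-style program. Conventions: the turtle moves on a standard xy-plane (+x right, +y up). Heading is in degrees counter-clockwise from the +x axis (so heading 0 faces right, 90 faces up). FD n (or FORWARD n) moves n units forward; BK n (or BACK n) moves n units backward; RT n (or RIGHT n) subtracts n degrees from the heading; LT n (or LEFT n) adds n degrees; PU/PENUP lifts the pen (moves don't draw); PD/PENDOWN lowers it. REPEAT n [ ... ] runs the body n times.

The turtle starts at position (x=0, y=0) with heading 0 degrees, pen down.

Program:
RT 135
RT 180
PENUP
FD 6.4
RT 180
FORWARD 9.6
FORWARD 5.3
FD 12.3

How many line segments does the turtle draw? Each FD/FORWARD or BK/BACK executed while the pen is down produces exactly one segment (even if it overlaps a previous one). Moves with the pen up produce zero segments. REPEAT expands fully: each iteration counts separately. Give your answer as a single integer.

Executing turtle program step by step:
Start: pos=(0,0), heading=0, pen down
RT 135: heading 0 -> 225
RT 180: heading 225 -> 45
PU: pen up
FD 6.4: (0,0) -> (4.525,4.525) [heading=45, move]
RT 180: heading 45 -> 225
FD 9.6: (4.525,4.525) -> (-2.263,-2.263) [heading=225, move]
FD 5.3: (-2.263,-2.263) -> (-6.01,-6.01) [heading=225, move]
FD 12.3: (-6.01,-6.01) -> (-14.708,-14.708) [heading=225, move]
Final: pos=(-14.708,-14.708), heading=225, 0 segment(s) drawn
Segments drawn: 0

Answer: 0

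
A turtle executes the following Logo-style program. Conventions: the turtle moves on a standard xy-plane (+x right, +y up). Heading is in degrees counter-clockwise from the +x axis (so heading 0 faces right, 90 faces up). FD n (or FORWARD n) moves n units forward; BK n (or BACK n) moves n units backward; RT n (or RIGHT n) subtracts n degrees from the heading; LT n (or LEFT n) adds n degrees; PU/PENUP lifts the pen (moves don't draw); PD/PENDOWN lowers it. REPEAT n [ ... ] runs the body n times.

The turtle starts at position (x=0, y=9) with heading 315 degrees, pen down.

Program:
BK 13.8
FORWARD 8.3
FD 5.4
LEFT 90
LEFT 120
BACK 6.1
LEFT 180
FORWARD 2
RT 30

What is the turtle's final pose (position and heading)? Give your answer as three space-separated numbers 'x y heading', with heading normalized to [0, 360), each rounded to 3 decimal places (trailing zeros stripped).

Answer: 7.753 6.974 315

Derivation:
Executing turtle program step by step:
Start: pos=(0,9), heading=315, pen down
BK 13.8: (0,9) -> (-9.758,18.758) [heading=315, draw]
FD 8.3: (-9.758,18.758) -> (-3.889,12.889) [heading=315, draw]
FD 5.4: (-3.889,12.889) -> (-0.071,9.071) [heading=315, draw]
LT 90: heading 315 -> 45
LT 120: heading 45 -> 165
BK 6.1: (-0.071,9.071) -> (5.821,7.492) [heading=165, draw]
LT 180: heading 165 -> 345
FD 2: (5.821,7.492) -> (7.753,6.974) [heading=345, draw]
RT 30: heading 345 -> 315
Final: pos=(7.753,6.974), heading=315, 5 segment(s) drawn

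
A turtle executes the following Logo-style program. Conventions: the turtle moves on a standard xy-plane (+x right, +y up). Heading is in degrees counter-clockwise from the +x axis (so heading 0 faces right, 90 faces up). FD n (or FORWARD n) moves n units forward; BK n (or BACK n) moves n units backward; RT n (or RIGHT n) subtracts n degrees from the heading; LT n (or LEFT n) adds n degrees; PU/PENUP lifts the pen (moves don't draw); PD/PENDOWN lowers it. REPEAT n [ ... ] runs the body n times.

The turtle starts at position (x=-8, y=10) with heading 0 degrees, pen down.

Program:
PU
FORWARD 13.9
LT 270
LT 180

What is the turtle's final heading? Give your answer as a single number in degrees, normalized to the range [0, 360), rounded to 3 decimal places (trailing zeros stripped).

Answer: 90

Derivation:
Executing turtle program step by step:
Start: pos=(-8,10), heading=0, pen down
PU: pen up
FD 13.9: (-8,10) -> (5.9,10) [heading=0, move]
LT 270: heading 0 -> 270
LT 180: heading 270 -> 90
Final: pos=(5.9,10), heading=90, 0 segment(s) drawn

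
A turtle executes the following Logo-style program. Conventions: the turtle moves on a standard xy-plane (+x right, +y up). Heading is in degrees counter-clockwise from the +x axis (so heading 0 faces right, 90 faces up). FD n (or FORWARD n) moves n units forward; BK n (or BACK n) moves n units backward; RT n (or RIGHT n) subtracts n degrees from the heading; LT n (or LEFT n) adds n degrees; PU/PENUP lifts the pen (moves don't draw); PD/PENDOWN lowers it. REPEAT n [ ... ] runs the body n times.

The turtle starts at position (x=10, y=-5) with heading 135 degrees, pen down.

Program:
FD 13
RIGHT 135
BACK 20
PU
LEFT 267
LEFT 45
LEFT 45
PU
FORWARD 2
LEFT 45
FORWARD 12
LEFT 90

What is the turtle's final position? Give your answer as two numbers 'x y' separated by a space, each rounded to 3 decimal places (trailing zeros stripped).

Executing turtle program step by step:
Start: pos=(10,-5), heading=135, pen down
FD 13: (10,-5) -> (0.808,4.192) [heading=135, draw]
RT 135: heading 135 -> 0
BK 20: (0.808,4.192) -> (-19.192,4.192) [heading=0, draw]
PU: pen up
LT 267: heading 0 -> 267
LT 45: heading 267 -> 312
LT 45: heading 312 -> 357
PU: pen up
FD 2: (-19.192,4.192) -> (-17.195,4.088) [heading=357, move]
LT 45: heading 357 -> 42
FD 12: (-17.195,4.088) -> (-8.277,12.117) [heading=42, move]
LT 90: heading 42 -> 132
Final: pos=(-8.277,12.117), heading=132, 2 segment(s) drawn

Answer: -8.277 12.117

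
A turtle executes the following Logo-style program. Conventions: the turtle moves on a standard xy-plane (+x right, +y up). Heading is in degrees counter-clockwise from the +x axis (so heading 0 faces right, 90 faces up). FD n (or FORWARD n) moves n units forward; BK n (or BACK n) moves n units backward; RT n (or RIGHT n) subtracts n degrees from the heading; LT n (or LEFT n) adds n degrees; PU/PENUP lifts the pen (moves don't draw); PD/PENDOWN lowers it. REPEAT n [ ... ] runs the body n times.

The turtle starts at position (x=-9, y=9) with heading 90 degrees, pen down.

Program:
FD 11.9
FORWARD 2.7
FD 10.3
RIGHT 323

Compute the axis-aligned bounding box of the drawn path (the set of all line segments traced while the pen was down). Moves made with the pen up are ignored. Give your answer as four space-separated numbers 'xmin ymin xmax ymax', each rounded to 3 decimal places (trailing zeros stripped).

Executing turtle program step by step:
Start: pos=(-9,9), heading=90, pen down
FD 11.9: (-9,9) -> (-9,20.9) [heading=90, draw]
FD 2.7: (-9,20.9) -> (-9,23.6) [heading=90, draw]
FD 10.3: (-9,23.6) -> (-9,33.9) [heading=90, draw]
RT 323: heading 90 -> 127
Final: pos=(-9,33.9), heading=127, 3 segment(s) drawn

Segment endpoints: x in {-9}, y in {9, 20.9, 23.6, 33.9}
xmin=-9, ymin=9, xmax=-9, ymax=33.9

Answer: -9 9 -9 33.9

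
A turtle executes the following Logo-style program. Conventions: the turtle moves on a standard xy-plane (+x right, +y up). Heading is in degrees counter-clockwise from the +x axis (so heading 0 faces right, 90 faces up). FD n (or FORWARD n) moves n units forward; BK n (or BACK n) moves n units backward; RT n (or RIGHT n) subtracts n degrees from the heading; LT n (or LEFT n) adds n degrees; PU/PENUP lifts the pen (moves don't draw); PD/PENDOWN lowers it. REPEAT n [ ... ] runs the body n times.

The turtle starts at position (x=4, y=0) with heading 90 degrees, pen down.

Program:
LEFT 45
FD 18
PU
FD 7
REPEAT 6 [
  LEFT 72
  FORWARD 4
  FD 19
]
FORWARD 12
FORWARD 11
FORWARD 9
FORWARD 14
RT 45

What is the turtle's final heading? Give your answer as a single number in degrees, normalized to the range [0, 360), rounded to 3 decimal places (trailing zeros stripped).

Answer: 162

Derivation:
Executing turtle program step by step:
Start: pos=(4,0), heading=90, pen down
LT 45: heading 90 -> 135
FD 18: (4,0) -> (-8.728,12.728) [heading=135, draw]
PU: pen up
FD 7: (-8.728,12.728) -> (-13.678,17.678) [heading=135, move]
REPEAT 6 [
  -- iteration 1/6 --
  LT 72: heading 135 -> 207
  FD 4: (-13.678,17.678) -> (-17.242,15.862) [heading=207, move]
  FD 19: (-17.242,15.862) -> (-34.171,7.236) [heading=207, move]
  -- iteration 2/6 --
  LT 72: heading 207 -> 279
  FD 4: (-34.171,7.236) -> (-33.545,3.285) [heading=279, move]
  FD 19: (-33.545,3.285) -> (-30.573,-15.481) [heading=279, move]
  -- iteration 3/6 --
  LT 72: heading 279 -> 351
  FD 4: (-30.573,-15.481) -> (-26.622,-16.107) [heading=351, move]
  FD 19: (-26.622,-16.107) -> (-7.856,-19.079) [heading=351, move]
  -- iteration 4/6 --
  LT 72: heading 351 -> 63
  FD 4: (-7.856,-19.079) -> (-6.04,-15.515) [heading=63, move]
  FD 19: (-6.04,-15.515) -> (2.586,1.414) [heading=63, move]
  -- iteration 5/6 --
  LT 72: heading 63 -> 135
  FD 4: (2.586,1.414) -> (-0.243,4.243) [heading=135, move]
  FD 19: (-0.243,4.243) -> (-13.678,17.678) [heading=135, move]
  -- iteration 6/6 --
  LT 72: heading 135 -> 207
  FD 4: (-13.678,17.678) -> (-17.242,15.862) [heading=207, move]
  FD 19: (-17.242,15.862) -> (-34.171,7.236) [heading=207, move]
]
FD 12: (-34.171,7.236) -> (-44.863,1.788) [heading=207, move]
FD 11: (-44.863,1.788) -> (-54.664,-3.206) [heading=207, move]
FD 9: (-54.664,-3.206) -> (-62.683,-7.292) [heading=207, move]
FD 14: (-62.683,-7.292) -> (-75.157,-13.648) [heading=207, move]
RT 45: heading 207 -> 162
Final: pos=(-75.157,-13.648), heading=162, 1 segment(s) drawn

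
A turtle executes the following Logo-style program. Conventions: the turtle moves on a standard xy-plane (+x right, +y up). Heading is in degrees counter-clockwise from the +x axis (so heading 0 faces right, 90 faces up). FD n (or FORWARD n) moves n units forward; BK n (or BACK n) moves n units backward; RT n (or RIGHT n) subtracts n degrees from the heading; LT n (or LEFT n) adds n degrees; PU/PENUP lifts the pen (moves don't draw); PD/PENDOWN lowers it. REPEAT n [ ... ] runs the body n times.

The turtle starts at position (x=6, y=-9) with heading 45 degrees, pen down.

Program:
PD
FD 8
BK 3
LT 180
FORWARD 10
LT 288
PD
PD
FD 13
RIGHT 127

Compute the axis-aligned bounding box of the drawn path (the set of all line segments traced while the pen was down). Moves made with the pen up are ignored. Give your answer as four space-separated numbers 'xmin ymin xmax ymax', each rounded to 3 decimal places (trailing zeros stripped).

Executing turtle program step by step:
Start: pos=(6,-9), heading=45, pen down
PD: pen down
FD 8: (6,-9) -> (11.657,-3.343) [heading=45, draw]
BK 3: (11.657,-3.343) -> (9.536,-5.464) [heading=45, draw]
LT 180: heading 45 -> 225
FD 10: (9.536,-5.464) -> (2.464,-12.536) [heading=225, draw]
LT 288: heading 225 -> 153
PD: pen down
PD: pen down
FD 13: (2.464,-12.536) -> (-9.119,-6.634) [heading=153, draw]
RT 127: heading 153 -> 26
Final: pos=(-9.119,-6.634), heading=26, 4 segment(s) drawn

Segment endpoints: x in {-9.119, 2.464, 6, 9.536, 11.657}, y in {-12.536, -9, -6.634, -5.464, -3.343}
xmin=-9.119, ymin=-12.536, xmax=11.657, ymax=-3.343

Answer: -9.119 -12.536 11.657 -3.343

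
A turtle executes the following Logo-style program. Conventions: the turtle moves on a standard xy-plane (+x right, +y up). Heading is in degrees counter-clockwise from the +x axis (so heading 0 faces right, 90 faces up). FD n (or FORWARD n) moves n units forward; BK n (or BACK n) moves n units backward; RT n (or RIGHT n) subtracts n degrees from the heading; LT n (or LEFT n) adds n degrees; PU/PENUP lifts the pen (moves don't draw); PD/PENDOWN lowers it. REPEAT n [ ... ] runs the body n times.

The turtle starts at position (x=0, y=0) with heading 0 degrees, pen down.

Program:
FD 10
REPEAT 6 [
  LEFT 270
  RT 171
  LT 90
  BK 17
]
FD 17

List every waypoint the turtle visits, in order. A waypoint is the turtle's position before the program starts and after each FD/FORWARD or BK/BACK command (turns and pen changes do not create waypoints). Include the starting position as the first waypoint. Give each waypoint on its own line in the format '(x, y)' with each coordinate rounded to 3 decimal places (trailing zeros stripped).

Answer: (0, 0)
(10, 0)
(26.791, 2.659)
(10.623, -2.594)
(25.77, 5.124)
(12.017, -4.868)
(24.037, 7.152)
(14.045, -6.601)
(24.037, 7.152)

Derivation:
Executing turtle program step by step:
Start: pos=(0,0), heading=0, pen down
FD 10: (0,0) -> (10,0) [heading=0, draw]
REPEAT 6 [
  -- iteration 1/6 --
  LT 270: heading 0 -> 270
  RT 171: heading 270 -> 99
  LT 90: heading 99 -> 189
  BK 17: (10,0) -> (26.791,2.659) [heading=189, draw]
  -- iteration 2/6 --
  LT 270: heading 189 -> 99
  RT 171: heading 99 -> 288
  LT 90: heading 288 -> 18
  BK 17: (26.791,2.659) -> (10.623,-2.594) [heading=18, draw]
  -- iteration 3/6 --
  LT 270: heading 18 -> 288
  RT 171: heading 288 -> 117
  LT 90: heading 117 -> 207
  BK 17: (10.623,-2.594) -> (25.77,5.124) [heading=207, draw]
  -- iteration 4/6 --
  LT 270: heading 207 -> 117
  RT 171: heading 117 -> 306
  LT 90: heading 306 -> 36
  BK 17: (25.77,5.124) -> (12.017,-4.868) [heading=36, draw]
  -- iteration 5/6 --
  LT 270: heading 36 -> 306
  RT 171: heading 306 -> 135
  LT 90: heading 135 -> 225
  BK 17: (12.017,-4.868) -> (24.037,7.152) [heading=225, draw]
  -- iteration 6/6 --
  LT 270: heading 225 -> 135
  RT 171: heading 135 -> 324
  LT 90: heading 324 -> 54
  BK 17: (24.037,7.152) -> (14.045,-6.601) [heading=54, draw]
]
FD 17: (14.045,-6.601) -> (24.037,7.152) [heading=54, draw]
Final: pos=(24.037,7.152), heading=54, 8 segment(s) drawn
Waypoints (9 total):
(0, 0)
(10, 0)
(26.791, 2.659)
(10.623, -2.594)
(25.77, 5.124)
(12.017, -4.868)
(24.037, 7.152)
(14.045, -6.601)
(24.037, 7.152)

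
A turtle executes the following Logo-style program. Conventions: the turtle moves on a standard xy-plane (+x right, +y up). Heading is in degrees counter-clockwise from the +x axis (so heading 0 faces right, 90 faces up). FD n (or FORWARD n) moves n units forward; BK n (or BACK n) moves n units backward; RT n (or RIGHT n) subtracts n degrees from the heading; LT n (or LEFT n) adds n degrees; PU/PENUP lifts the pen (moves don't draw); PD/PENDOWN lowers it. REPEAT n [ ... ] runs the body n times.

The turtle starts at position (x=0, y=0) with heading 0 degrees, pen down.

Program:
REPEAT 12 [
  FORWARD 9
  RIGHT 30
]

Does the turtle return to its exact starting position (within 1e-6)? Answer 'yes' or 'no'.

Executing turtle program step by step:
Start: pos=(0,0), heading=0, pen down
REPEAT 12 [
  -- iteration 1/12 --
  FD 9: (0,0) -> (9,0) [heading=0, draw]
  RT 30: heading 0 -> 330
  -- iteration 2/12 --
  FD 9: (9,0) -> (16.794,-4.5) [heading=330, draw]
  RT 30: heading 330 -> 300
  -- iteration 3/12 --
  FD 9: (16.794,-4.5) -> (21.294,-12.294) [heading=300, draw]
  RT 30: heading 300 -> 270
  -- iteration 4/12 --
  FD 9: (21.294,-12.294) -> (21.294,-21.294) [heading=270, draw]
  RT 30: heading 270 -> 240
  -- iteration 5/12 --
  FD 9: (21.294,-21.294) -> (16.794,-29.088) [heading=240, draw]
  RT 30: heading 240 -> 210
  -- iteration 6/12 --
  FD 9: (16.794,-29.088) -> (9,-33.588) [heading=210, draw]
  RT 30: heading 210 -> 180
  -- iteration 7/12 --
  FD 9: (9,-33.588) -> (0,-33.588) [heading=180, draw]
  RT 30: heading 180 -> 150
  -- iteration 8/12 --
  FD 9: (0,-33.588) -> (-7.794,-29.088) [heading=150, draw]
  RT 30: heading 150 -> 120
  -- iteration 9/12 --
  FD 9: (-7.794,-29.088) -> (-12.294,-21.294) [heading=120, draw]
  RT 30: heading 120 -> 90
  -- iteration 10/12 --
  FD 9: (-12.294,-21.294) -> (-12.294,-12.294) [heading=90, draw]
  RT 30: heading 90 -> 60
  -- iteration 11/12 --
  FD 9: (-12.294,-12.294) -> (-7.794,-4.5) [heading=60, draw]
  RT 30: heading 60 -> 30
  -- iteration 12/12 --
  FD 9: (-7.794,-4.5) -> (0,0) [heading=30, draw]
  RT 30: heading 30 -> 0
]
Final: pos=(0,0), heading=0, 12 segment(s) drawn

Start position: (0, 0)
Final position: (0, 0)
Distance = 0; < 1e-6 -> CLOSED

Answer: yes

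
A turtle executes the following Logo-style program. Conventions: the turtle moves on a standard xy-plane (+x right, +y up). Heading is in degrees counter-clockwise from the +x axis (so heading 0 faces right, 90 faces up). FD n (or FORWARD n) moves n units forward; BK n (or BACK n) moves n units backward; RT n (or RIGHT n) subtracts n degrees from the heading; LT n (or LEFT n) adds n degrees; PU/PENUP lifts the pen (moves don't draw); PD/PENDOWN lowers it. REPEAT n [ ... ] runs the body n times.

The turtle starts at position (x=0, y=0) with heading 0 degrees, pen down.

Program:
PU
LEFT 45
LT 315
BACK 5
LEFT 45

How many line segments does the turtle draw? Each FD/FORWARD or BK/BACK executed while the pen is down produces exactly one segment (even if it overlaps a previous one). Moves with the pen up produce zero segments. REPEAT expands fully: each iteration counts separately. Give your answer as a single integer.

Executing turtle program step by step:
Start: pos=(0,0), heading=0, pen down
PU: pen up
LT 45: heading 0 -> 45
LT 315: heading 45 -> 0
BK 5: (0,0) -> (-5,0) [heading=0, move]
LT 45: heading 0 -> 45
Final: pos=(-5,0), heading=45, 0 segment(s) drawn
Segments drawn: 0

Answer: 0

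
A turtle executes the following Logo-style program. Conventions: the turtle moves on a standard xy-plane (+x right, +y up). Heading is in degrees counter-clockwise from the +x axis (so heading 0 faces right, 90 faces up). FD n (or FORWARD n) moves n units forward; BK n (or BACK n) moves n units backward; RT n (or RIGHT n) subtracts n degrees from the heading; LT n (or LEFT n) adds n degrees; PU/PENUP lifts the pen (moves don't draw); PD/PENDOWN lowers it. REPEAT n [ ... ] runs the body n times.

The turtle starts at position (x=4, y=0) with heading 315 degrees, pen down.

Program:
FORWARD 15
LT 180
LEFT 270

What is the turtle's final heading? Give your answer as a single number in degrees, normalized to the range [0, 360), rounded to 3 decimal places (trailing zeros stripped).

Executing turtle program step by step:
Start: pos=(4,0), heading=315, pen down
FD 15: (4,0) -> (14.607,-10.607) [heading=315, draw]
LT 180: heading 315 -> 135
LT 270: heading 135 -> 45
Final: pos=(14.607,-10.607), heading=45, 1 segment(s) drawn

Answer: 45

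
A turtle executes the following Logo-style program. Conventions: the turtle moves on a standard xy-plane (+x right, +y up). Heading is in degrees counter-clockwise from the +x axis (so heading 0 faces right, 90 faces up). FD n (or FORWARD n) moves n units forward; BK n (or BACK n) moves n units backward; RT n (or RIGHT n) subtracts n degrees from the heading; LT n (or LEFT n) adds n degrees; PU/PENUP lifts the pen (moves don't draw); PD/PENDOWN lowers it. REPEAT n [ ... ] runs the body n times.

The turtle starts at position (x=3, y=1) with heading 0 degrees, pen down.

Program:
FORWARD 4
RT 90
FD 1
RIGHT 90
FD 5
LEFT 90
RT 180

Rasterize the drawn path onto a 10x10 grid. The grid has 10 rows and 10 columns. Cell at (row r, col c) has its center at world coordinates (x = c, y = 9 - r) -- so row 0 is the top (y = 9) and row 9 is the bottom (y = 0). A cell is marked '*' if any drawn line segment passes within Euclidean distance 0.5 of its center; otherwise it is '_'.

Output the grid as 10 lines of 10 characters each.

Answer: __________
__________
__________
__________
__________
__________
__________
__________
___*****__
__******__

Derivation:
Segment 0: (3,1) -> (7,1)
Segment 1: (7,1) -> (7,0)
Segment 2: (7,0) -> (2,-0)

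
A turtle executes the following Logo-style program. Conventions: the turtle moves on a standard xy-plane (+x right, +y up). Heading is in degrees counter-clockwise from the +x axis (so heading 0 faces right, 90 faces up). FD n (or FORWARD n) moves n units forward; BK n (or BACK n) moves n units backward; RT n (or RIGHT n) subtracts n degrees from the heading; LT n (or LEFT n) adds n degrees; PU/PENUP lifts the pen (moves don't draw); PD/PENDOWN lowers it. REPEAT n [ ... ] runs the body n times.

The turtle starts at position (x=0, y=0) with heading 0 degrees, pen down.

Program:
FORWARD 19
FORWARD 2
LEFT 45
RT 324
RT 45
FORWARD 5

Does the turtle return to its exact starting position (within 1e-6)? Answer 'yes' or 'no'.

Executing turtle program step by step:
Start: pos=(0,0), heading=0, pen down
FD 19: (0,0) -> (19,0) [heading=0, draw]
FD 2: (19,0) -> (21,0) [heading=0, draw]
LT 45: heading 0 -> 45
RT 324: heading 45 -> 81
RT 45: heading 81 -> 36
FD 5: (21,0) -> (25.045,2.939) [heading=36, draw]
Final: pos=(25.045,2.939), heading=36, 3 segment(s) drawn

Start position: (0, 0)
Final position: (25.045, 2.939)
Distance = 25.217; >= 1e-6 -> NOT closed

Answer: no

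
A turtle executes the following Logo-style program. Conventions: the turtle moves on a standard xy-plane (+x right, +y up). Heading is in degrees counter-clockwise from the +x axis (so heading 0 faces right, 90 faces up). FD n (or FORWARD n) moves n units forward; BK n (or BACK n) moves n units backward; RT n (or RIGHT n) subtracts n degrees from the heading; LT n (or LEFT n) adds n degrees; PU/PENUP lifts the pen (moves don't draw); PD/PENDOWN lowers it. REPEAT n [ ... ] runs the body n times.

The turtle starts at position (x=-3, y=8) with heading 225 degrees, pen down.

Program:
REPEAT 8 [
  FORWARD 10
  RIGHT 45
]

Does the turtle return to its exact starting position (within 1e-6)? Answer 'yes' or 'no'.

Executing turtle program step by step:
Start: pos=(-3,8), heading=225, pen down
REPEAT 8 [
  -- iteration 1/8 --
  FD 10: (-3,8) -> (-10.071,0.929) [heading=225, draw]
  RT 45: heading 225 -> 180
  -- iteration 2/8 --
  FD 10: (-10.071,0.929) -> (-20.071,0.929) [heading=180, draw]
  RT 45: heading 180 -> 135
  -- iteration 3/8 --
  FD 10: (-20.071,0.929) -> (-27.142,8) [heading=135, draw]
  RT 45: heading 135 -> 90
  -- iteration 4/8 --
  FD 10: (-27.142,8) -> (-27.142,18) [heading=90, draw]
  RT 45: heading 90 -> 45
  -- iteration 5/8 --
  FD 10: (-27.142,18) -> (-20.071,25.071) [heading=45, draw]
  RT 45: heading 45 -> 0
  -- iteration 6/8 --
  FD 10: (-20.071,25.071) -> (-10.071,25.071) [heading=0, draw]
  RT 45: heading 0 -> 315
  -- iteration 7/8 --
  FD 10: (-10.071,25.071) -> (-3,18) [heading=315, draw]
  RT 45: heading 315 -> 270
  -- iteration 8/8 --
  FD 10: (-3,18) -> (-3,8) [heading=270, draw]
  RT 45: heading 270 -> 225
]
Final: pos=(-3,8), heading=225, 8 segment(s) drawn

Start position: (-3, 8)
Final position: (-3, 8)
Distance = 0; < 1e-6 -> CLOSED

Answer: yes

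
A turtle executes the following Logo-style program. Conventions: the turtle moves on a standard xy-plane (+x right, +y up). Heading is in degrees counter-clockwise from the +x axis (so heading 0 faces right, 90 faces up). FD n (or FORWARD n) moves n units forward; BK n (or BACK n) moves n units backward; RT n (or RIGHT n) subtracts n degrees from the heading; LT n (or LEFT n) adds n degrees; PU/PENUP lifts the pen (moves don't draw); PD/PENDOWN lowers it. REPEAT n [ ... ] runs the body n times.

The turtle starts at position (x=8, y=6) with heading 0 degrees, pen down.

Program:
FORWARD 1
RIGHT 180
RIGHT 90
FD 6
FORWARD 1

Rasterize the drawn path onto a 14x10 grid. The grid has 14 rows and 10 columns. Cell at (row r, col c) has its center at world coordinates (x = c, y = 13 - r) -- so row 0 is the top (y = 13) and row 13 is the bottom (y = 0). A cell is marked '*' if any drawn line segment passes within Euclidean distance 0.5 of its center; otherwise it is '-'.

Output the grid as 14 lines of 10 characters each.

Answer: ---------*
---------*
---------*
---------*
---------*
---------*
---------*
--------**
----------
----------
----------
----------
----------
----------

Derivation:
Segment 0: (8,6) -> (9,6)
Segment 1: (9,6) -> (9,12)
Segment 2: (9,12) -> (9,13)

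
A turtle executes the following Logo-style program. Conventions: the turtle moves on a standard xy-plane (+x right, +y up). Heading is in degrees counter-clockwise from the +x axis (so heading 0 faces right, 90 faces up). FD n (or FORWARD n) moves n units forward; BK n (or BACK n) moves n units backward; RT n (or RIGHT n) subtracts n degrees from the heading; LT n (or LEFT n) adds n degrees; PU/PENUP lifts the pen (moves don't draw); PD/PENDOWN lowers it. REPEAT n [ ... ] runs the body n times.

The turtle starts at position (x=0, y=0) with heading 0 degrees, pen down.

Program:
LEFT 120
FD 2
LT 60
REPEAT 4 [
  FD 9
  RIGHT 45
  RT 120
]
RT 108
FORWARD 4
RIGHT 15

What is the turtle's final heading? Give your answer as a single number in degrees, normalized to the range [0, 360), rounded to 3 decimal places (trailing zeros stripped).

Executing turtle program step by step:
Start: pos=(0,0), heading=0, pen down
LT 120: heading 0 -> 120
FD 2: (0,0) -> (-1,1.732) [heading=120, draw]
LT 60: heading 120 -> 180
REPEAT 4 [
  -- iteration 1/4 --
  FD 9: (-1,1.732) -> (-10,1.732) [heading=180, draw]
  RT 45: heading 180 -> 135
  RT 120: heading 135 -> 15
  -- iteration 2/4 --
  FD 9: (-10,1.732) -> (-1.307,4.061) [heading=15, draw]
  RT 45: heading 15 -> 330
  RT 120: heading 330 -> 210
  -- iteration 3/4 --
  FD 9: (-1.307,4.061) -> (-9.101,-0.439) [heading=210, draw]
  RT 45: heading 210 -> 165
  RT 120: heading 165 -> 45
  -- iteration 4/4 --
  FD 9: (-9.101,-0.439) -> (-2.737,5.925) [heading=45, draw]
  RT 45: heading 45 -> 0
  RT 120: heading 0 -> 240
]
RT 108: heading 240 -> 132
FD 4: (-2.737,5.925) -> (-5.413,8.898) [heading=132, draw]
RT 15: heading 132 -> 117
Final: pos=(-5.413,8.898), heading=117, 6 segment(s) drawn

Answer: 117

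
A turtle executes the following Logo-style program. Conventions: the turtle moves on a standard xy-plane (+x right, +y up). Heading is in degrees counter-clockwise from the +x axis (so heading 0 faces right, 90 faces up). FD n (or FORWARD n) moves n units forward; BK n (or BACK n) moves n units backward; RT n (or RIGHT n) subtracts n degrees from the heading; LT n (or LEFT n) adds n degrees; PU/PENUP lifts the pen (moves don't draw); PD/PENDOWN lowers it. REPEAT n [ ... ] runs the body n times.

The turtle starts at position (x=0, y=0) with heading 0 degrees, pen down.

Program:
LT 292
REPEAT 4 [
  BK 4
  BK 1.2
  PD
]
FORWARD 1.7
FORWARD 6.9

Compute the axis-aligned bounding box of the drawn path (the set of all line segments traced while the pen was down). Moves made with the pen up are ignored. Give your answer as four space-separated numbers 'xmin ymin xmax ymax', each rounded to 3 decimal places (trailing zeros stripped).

Executing turtle program step by step:
Start: pos=(0,0), heading=0, pen down
LT 292: heading 0 -> 292
REPEAT 4 [
  -- iteration 1/4 --
  BK 4: (0,0) -> (-1.498,3.709) [heading=292, draw]
  BK 1.2: (-1.498,3.709) -> (-1.948,4.821) [heading=292, draw]
  PD: pen down
  -- iteration 2/4 --
  BK 4: (-1.948,4.821) -> (-3.446,8.53) [heading=292, draw]
  BK 1.2: (-3.446,8.53) -> (-3.896,9.643) [heading=292, draw]
  PD: pen down
  -- iteration 3/4 --
  BK 4: (-3.896,9.643) -> (-5.394,13.351) [heading=292, draw]
  BK 1.2: (-5.394,13.351) -> (-5.844,14.464) [heading=292, draw]
  PD: pen down
  -- iteration 4/4 --
  BK 4: (-5.844,14.464) -> (-7.342,18.173) [heading=292, draw]
  BK 1.2: (-7.342,18.173) -> (-7.792,19.285) [heading=292, draw]
  PD: pen down
]
FD 1.7: (-7.792,19.285) -> (-7.155,17.709) [heading=292, draw]
FD 6.9: (-7.155,17.709) -> (-4.57,11.312) [heading=292, draw]
Final: pos=(-4.57,11.312), heading=292, 10 segment(s) drawn

Segment endpoints: x in {-7.792, -7.342, -7.155, -5.844, -5.394, -4.57, -3.896, -3.446, -1.948, -1.498, 0}, y in {0, 3.709, 4.821, 8.53, 9.643, 11.312, 13.351, 14.464, 17.709, 18.173, 19.285}
xmin=-7.792, ymin=0, xmax=0, ymax=19.285

Answer: -7.792 0 0 19.285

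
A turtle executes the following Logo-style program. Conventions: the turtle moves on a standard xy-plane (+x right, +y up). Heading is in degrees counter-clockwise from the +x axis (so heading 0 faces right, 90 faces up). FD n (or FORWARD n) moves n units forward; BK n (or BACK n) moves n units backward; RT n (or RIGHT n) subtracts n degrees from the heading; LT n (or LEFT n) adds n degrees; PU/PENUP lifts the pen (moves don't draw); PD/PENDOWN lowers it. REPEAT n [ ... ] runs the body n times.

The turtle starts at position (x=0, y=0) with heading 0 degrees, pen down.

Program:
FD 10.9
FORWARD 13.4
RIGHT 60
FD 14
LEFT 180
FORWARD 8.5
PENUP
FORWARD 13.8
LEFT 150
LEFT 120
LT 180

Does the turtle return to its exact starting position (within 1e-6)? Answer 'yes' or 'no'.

Executing turtle program step by step:
Start: pos=(0,0), heading=0, pen down
FD 10.9: (0,0) -> (10.9,0) [heading=0, draw]
FD 13.4: (10.9,0) -> (24.3,0) [heading=0, draw]
RT 60: heading 0 -> 300
FD 14: (24.3,0) -> (31.3,-12.124) [heading=300, draw]
LT 180: heading 300 -> 120
FD 8.5: (31.3,-12.124) -> (27.05,-4.763) [heading=120, draw]
PU: pen up
FD 13.8: (27.05,-4.763) -> (20.15,7.188) [heading=120, move]
LT 150: heading 120 -> 270
LT 120: heading 270 -> 30
LT 180: heading 30 -> 210
Final: pos=(20.15,7.188), heading=210, 4 segment(s) drawn

Start position: (0, 0)
Final position: (20.15, 7.188)
Distance = 21.394; >= 1e-6 -> NOT closed

Answer: no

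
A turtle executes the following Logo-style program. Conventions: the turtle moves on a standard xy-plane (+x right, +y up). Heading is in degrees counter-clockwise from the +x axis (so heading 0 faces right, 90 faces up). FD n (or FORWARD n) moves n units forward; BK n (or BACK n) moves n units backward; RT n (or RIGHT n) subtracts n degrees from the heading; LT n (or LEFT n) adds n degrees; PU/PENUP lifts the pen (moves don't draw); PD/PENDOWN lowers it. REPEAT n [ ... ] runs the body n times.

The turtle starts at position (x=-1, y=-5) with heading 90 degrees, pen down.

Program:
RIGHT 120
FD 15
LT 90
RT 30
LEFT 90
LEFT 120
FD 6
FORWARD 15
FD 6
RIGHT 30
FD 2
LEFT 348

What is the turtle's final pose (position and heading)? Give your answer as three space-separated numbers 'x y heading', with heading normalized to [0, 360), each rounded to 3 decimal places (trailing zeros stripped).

Answer: -3.242 -36.883 198

Derivation:
Executing turtle program step by step:
Start: pos=(-1,-5), heading=90, pen down
RT 120: heading 90 -> 330
FD 15: (-1,-5) -> (11.99,-12.5) [heading=330, draw]
LT 90: heading 330 -> 60
RT 30: heading 60 -> 30
LT 90: heading 30 -> 120
LT 120: heading 120 -> 240
FD 6: (11.99,-12.5) -> (8.99,-17.696) [heading=240, draw]
FD 15: (8.99,-17.696) -> (1.49,-30.687) [heading=240, draw]
FD 6: (1.49,-30.687) -> (-1.51,-35.883) [heading=240, draw]
RT 30: heading 240 -> 210
FD 2: (-1.51,-35.883) -> (-3.242,-36.883) [heading=210, draw]
LT 348: heading 210 -> 198
Final: pos=(-3.242,-36.883), heading=198, 5 segment(s) drawn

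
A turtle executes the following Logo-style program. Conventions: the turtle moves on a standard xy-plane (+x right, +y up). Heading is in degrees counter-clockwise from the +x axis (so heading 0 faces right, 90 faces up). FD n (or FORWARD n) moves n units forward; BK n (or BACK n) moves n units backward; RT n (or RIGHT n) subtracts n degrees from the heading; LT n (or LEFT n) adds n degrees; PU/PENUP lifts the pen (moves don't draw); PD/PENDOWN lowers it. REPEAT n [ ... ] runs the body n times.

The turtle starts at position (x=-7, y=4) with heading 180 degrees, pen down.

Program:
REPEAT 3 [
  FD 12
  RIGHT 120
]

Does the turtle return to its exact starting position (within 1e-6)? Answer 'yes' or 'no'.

Executing turtle program step by step:
Start: pos=(-7,4), heading=180, pen down
REPEAT 3 [
  -- iteration 1/3 --
  FD 12: (-7,4) -> (-19,4) [heading=180, draw]
  RT 120: heading 180 -> 60
  -- iteration 2/3 --
  FD 12: (-19,4) -> (-13,14.392) [heading=60, draw]
  RT 120: heading 60 -> 300
  -- iteration 3/3 --
  FD 12: (-13,14.392) -> (-7,4) [heading=300, draw]
  RT 120: heading 300 -> 180
]
Final: pos=(-7,4), heading=180, 3 segment(s) drawn

Start position: (-7, 4)
Final position: (-7, 4)
Distance = 0; < 1e-6 -> CLOSED

Answer: yes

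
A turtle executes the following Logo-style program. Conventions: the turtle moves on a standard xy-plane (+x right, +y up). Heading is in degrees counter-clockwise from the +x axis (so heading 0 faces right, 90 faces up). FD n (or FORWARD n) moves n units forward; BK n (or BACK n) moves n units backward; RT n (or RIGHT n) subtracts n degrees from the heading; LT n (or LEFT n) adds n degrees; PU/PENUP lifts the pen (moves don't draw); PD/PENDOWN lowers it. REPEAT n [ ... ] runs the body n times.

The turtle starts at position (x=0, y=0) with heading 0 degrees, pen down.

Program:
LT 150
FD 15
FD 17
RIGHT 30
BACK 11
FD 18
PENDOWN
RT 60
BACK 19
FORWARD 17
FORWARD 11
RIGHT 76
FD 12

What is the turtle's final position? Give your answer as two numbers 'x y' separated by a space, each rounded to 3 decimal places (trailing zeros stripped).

Executing turtle program step by step:
Start: pos=(0,0), heading=0, pen down
LT 150: heading 0 -> 150
FD 15: (0,0) -> (-12.99,7.5) [heading=150, draw]
FD 17: (-12.99,7.5) -> (-27.713,16) [heading=150, draw]
RT 30: heading 150 -> 120
BK 11: (-27.713,16) -> (-22.213,6.474) [heading=120, draw]
FD 18: (-22.213,6.474) -> (-31.213,22.062) [heading=120, draw]
PD: pen down
RT 60: heading 120 -> 60
BK 19: (-31.213,22.062) -> (-40.713,5.608) [heading=60, draw]
FD 17: (-40.713,5.608) -> (-32.213,20.33) [heading=60, draw]
FD 11: (-32.213,20.33) -> (-26.713,29.856) [heading=60, draw]
RT 76: heading 60 -> 344
FD 12: (-26.713,29.856) -> (-15.178,26.549) [heading=344, draw]
Final: pos=(-15.178,26.549), heading=344, 8 segment(s) drawn

Answer: -15.178 26.549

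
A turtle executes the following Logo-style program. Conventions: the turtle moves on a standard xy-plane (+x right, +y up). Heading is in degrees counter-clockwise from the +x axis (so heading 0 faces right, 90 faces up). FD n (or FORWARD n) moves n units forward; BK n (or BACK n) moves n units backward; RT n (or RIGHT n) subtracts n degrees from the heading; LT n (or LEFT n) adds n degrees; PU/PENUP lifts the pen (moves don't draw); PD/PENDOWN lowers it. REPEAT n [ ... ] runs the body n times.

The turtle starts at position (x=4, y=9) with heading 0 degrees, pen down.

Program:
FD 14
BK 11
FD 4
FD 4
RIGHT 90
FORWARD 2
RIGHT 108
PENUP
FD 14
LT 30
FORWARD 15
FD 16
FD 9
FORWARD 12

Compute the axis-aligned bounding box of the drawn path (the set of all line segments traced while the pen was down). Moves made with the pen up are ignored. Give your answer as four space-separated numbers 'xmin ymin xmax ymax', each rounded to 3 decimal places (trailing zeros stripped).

Executing turtle program step by step:
Start: pos=(4,9), heading=0, pen down
FD 14: (4,9) -> (18,9) [heading=0, draw]
BK 11: (18,9) -> (7,9) [heading=0, draw]
FD 4: (7,9) -> (11,9) [heading=0, draw]
FD 4: (11,9) -> (15,9) [heading=0, draw]
RT 90: heading 0 -> 270
FD 2: (15,9) -> (15,7) [heading=270, draw]
RT 108: heading 270 -> 162
PU: pen up
FD 14: (15,7) -> (1.685,11.326) [heading=162, move]
LT 30: heading 162 -> 192
FD 15: (1.685,11.326) -> (-12.987,8.208) [heading=192, move]
FD 16: (-12.987,8.208) -> (-28.637,4.881) [heading=192, move]
FD 9: (-28.637,4.881) -> (-37.441,3.01) [heading=192, move]
FD 12: (-37.441,3.01) -> (-49.178,0.515) [heading=192, move]
Final: pos=(-49.178,0.515), heading=192, 5 segment(s) drawn

Segment endpoints: x in {4, 7, 11, 15, 18}, y in {7, 9}
xmin=4, ymin=7, xmax=18, ymax=9

Answer: 4 7 18 9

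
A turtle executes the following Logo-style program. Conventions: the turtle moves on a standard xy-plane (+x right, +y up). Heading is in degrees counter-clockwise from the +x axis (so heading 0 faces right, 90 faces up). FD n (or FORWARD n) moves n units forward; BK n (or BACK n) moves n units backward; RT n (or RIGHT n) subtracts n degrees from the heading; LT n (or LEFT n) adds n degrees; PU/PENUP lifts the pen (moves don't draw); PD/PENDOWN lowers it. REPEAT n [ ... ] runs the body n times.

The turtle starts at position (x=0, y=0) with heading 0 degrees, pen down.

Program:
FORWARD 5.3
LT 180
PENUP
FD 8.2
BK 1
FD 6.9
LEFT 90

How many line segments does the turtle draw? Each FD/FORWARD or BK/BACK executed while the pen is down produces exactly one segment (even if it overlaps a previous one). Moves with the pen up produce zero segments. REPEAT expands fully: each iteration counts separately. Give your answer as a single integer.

Executing turtle program step by step:
Start: pos=(0,0), heading=0, pen down
FD 5.3: (0,0) -> (5.3,0) [heading=0, draw]
LT 180: heading 0 -> 180
PU: pen up
FD 8.2: (5.3,0) -> (-2.9,0) [heading=180, move]
BK 1: (-2.9,0) -> (-1.9,0) [heading=180, move]
FD 6.9: (-1.9,0) -> (-8.8,0) [heading=180, move]
LT 90: heading 180 -> 270
Final: pos=(-8.8,0), heading=270, 1 segment(s) drawn
Segments drawn: 1

Answer: 1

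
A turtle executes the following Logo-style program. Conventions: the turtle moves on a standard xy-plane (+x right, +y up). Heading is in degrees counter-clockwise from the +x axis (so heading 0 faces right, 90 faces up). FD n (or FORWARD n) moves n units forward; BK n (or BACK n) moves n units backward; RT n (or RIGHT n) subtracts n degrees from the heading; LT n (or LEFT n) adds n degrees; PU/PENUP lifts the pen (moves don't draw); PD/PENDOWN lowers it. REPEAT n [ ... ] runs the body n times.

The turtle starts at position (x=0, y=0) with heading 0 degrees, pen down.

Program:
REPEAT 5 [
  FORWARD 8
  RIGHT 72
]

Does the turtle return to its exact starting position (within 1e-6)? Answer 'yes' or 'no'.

Executing turtle program step by step:
Start: pos=(0,0), heading=0, pen down
REPEAT 5 [
  -- iteration 1/5 --
  FD 8: (0,0) -> (8,0) [heading=0, draw]
  RT 72: heading 0 -> 288
  -- iteration 2/5 --
  FD 8: (8,0) -> (10.472,-7.608) [heading=288, draw]
  RT 72: heading 288 -> 216
  -- iteration 3/5 --
  FD 8: (10.472,-7.608) -> (4,-12.311) [heading=216, draw]
  RT 72: heading 216 -> 144
  -- iteration 4/5 --
  FD 8: (4,-12.311) -> (-2.472,-7.608) [heading=144, draw]
  RT 72: heading 144 -> 72
  -- iteration 5/5 --
  FD 8: (-2.472,-7.608) -> (0,0) [heading=72, draw]
  RT 72: heading 72 -> 0
]
Final: pos=(0,0), heading=0, 5 segment(s) drawn

Start position: (0, 0)
Final position: (0, 0)
Distance = 0; < 1e-6 -> CLOSED

Answer: yes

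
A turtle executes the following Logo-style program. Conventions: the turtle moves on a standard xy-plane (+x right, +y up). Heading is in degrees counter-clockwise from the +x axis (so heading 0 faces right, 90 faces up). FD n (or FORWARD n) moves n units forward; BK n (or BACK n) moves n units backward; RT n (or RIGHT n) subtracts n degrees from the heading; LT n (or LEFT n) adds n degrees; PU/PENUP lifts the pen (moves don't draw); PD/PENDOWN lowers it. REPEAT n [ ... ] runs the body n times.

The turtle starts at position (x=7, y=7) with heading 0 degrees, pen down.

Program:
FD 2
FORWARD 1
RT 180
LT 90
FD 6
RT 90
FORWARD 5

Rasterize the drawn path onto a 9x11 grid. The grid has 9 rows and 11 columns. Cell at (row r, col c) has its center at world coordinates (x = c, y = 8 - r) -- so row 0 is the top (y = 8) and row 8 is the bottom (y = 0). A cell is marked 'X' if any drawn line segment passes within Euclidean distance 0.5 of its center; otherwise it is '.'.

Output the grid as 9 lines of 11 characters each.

Answer: ...........
.......XXXX
..........X
..........X
..........X
..........X
..........X
.....XXXXXX
...........

Derivation:
Segment 0: (7,7) -> (9,7)
Segment 1: (9,7) -> (10,7)
Segment 2: (10,7) -> (10,1)
Segment 3: (10,1) -> (5,1)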